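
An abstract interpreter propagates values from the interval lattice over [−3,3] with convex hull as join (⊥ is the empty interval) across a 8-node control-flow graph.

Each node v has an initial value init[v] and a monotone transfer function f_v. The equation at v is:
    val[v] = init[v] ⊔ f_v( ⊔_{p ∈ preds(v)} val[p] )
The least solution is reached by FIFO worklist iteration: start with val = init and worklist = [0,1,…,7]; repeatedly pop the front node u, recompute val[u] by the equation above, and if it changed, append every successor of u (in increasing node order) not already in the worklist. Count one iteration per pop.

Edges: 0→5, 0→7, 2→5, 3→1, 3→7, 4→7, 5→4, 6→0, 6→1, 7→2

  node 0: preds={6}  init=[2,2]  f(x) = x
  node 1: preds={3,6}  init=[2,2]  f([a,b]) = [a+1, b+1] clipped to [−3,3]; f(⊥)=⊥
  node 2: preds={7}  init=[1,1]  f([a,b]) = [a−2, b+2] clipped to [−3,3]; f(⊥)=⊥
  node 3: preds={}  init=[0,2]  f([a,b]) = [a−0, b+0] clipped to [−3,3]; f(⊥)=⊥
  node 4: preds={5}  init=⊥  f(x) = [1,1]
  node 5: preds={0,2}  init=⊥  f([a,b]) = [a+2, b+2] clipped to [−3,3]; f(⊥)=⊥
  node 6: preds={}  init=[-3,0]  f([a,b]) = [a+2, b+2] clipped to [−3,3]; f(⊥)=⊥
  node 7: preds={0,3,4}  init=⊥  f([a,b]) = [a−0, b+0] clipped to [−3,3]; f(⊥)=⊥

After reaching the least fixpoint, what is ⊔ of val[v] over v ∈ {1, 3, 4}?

[-2,3]

Trace (11 dequeues):
  [1] u=0 | in [-3,0] | out [-3,2] | prev [2,2] | push {}
  [2] u=1 | in [-3,2] | out [-2,3] | prev [2,2] | push {}
  [3] u=2 | in ⊥ | out [1,1] | ==
  [4] u=3 | in ⊥ | out [0,2] | ==
  [5] u=4 | in ⊥ | out [1,1] | prev ⊥ | push {}
  [6] u=5 | in [-3,2] | out [-1,3] | prev ⊥ | push {4}
  [7] u=6 | in ⊥ | out [-3,0] | ==
  [8] u=7 | in [-3,2] | out [-3,2] | prev ⊥ | push {2}
  [9] u=4 | in [-1,3] | out [1,1] | ==
  [10] u=2 | in [-3,2] | out [-3,3] | prev [1,1] | push {5}
  [11] u=5 | in [-3,3] | out [-1,3] | ==

Converged values:
  [0] [-3,2]
  [1] [-2,3]
  [2] [-3,3]
  [3] [0,2]
  [4] [1,1]
  [5] [-1,3]
  [6] [-3,0]
  [7] [-3,2]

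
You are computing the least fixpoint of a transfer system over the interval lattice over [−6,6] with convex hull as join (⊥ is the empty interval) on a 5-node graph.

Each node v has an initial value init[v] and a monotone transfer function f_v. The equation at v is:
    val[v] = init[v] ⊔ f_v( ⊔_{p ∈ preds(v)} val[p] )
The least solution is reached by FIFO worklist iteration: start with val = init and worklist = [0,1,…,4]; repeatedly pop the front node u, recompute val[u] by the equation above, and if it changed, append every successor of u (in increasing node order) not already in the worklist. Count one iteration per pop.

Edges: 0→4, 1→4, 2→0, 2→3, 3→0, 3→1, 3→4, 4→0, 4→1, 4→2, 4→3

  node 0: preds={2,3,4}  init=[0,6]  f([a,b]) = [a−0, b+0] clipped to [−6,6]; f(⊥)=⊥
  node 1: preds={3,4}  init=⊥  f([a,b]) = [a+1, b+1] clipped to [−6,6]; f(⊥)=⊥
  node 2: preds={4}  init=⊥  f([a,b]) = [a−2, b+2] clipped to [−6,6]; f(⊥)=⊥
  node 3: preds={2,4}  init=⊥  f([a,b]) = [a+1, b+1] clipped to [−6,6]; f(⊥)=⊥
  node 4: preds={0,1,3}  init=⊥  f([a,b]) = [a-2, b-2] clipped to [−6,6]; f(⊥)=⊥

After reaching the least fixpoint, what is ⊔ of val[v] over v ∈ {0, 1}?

Iteration log — 20 steps:
  step 1. node 0  ⊔preds=⊥  new=[0,6]  stable
  step 2. node 1  ⊔preds=⊥  new=⊥  stable
  step 3. node 2  ⊔preds=⊥  new=⊥  stable
  step 4. node 3  ⊔preds=⊥  new=⊥  stable
  step 5. node 4  ⊔preds=[0,6]  new=[-2,4]  old=⊥  +wl: 0,1,2,3
  step 6. node 0  ⊔preds=[-2,4]  new=[-2,6]  old=[0,6]  +wl: 4
  step 7. node 1  ⊔preds=[-2,4]  new=[-1,5]  old=⊥  +wl: 
  step 8. node 2  ⊔preds=[-2,4]  new=[-4,6]  old=⊥  +wl: 0
  step 9. node 3  ⊔preds=[-4,6]  new=[-3,6]  old=⊥  +wl: 1
  step 10. node 4  ⊔preds=[-3,6]  new=[-5,4]  old=[-2,4]  +wl: 2,3
  step 11. node 0  ⊔preds=[-5,6]  new=[-5,6]  old=[-2,6]  +wl: 4
  step 12. node 1  ⊔preds=[-5,6]  new=[-4,6]  old=[-1,5]  +wl: 
  step 13. node 2  ⊔preds=[-5,4]  new=[-6,6]  old=[-4,6]  +wl: 0
  step 14. node 3  ⊔preds=[-6,6]  new=[-5,6]  old=[-3,6]  +wl: 1
  step 15. node 4  ⊔preds=[-5,6]  new=[-6,4]  old=[-5,4]  +wl: 2,3
  step 16. node 0  ⊔preds=[-6,6]  new=[-6,6]  old=[-5,6]  +wl: 4
  step 17. node 1  ⊔preds=[-6,6]  new=[-5,6]  old=[-4,6]  +wl: 
  step 18. node 2  ⊔preds=[-6,4]  new=[-6,6]  stable
  step 19. node 3  ⊔preds=[-6,6]  new=[-5,6]  stable
  step 20. node 4  ⊔preds=[-6,6]  new=[-6,4]  stable

Least fixpoint reached:
  node 0: [-6,6]
  node 1: [-5,6]
  node 2: [-6,6]
  node 3: [-5,6]
  node 4: [-6,4]

[-6,6]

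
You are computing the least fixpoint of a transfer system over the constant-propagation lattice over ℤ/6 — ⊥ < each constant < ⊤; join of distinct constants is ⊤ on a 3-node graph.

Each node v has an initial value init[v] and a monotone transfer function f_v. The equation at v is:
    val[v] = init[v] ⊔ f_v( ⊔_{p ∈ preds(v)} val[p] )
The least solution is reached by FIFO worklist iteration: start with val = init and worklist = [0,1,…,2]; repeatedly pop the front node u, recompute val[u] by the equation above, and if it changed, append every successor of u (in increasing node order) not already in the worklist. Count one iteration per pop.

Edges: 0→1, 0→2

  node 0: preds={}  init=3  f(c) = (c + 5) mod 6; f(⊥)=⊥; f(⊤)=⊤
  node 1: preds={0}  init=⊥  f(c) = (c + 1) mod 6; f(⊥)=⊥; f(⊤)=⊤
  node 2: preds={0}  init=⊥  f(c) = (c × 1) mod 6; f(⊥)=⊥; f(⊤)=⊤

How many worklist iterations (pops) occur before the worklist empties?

3

Worklist (3 pops):
  #1 pop 0: in=⊥ → 3 (no change)
  #2 pop 1: in=3 → 4 (was ⊥); enqueue []
  #3 pop 2: in=3 → 3 (was ⊥); enqueue []

Fixpoint:
  val[0] = 3
  val[1] = 4
  val[2] = 3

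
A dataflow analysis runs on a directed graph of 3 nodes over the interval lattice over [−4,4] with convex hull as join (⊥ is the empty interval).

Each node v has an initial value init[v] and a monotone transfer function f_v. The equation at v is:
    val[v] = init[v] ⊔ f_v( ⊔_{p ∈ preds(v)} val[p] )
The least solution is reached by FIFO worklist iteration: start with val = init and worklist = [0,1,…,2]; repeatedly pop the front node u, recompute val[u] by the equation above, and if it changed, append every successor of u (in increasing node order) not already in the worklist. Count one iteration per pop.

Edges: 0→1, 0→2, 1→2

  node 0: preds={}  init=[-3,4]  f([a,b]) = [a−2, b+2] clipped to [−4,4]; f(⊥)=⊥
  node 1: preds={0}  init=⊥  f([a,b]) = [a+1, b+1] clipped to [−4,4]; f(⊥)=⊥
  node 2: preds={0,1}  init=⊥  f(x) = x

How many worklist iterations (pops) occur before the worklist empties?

Iteration log — 3 steps:
  step 1. node 0  ⊔preds=⊥  new=[-3,4]  stable
  step 2. node 1  ⊔preds=[-3,4]  new=[-2,4]  old=⊥  +wl: 
  step 3. node 2  ⊔preds=[-3,4]  new=[-3,4]  old=⊥  +wl: 

Least fixpoint reached:
  node 0: [-3,4]
  node 1: [-2,4]
  node 2: [-3,4]

3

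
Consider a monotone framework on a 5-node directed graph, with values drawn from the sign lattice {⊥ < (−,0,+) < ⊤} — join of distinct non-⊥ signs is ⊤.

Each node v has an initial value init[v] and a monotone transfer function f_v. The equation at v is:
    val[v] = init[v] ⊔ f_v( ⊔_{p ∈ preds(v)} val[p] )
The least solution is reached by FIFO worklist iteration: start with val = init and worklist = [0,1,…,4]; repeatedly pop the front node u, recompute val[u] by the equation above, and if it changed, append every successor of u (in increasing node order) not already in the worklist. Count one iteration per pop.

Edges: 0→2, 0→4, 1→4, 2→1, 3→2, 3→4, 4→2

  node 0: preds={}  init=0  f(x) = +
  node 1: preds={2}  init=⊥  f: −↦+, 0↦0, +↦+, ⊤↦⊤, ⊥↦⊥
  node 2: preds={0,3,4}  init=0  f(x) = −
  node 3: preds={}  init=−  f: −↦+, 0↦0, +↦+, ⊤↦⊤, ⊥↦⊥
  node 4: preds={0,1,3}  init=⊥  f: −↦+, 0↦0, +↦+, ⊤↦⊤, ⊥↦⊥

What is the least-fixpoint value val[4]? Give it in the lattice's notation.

Iteration log — 8 steps:
  step 1. node 0  ⊔preds=⊥  new=⊤  old=0  +wl: 
  step 2. node 1  ⊔preds=0  new=0  old=⊥  +wl: 
  step 3. node 2  ⊔preds=⊤  new=⊤  old=0  +wl: 1
  step 4. node 3  ⊔preds=⊥  new=−  stable
  step 5. node 4  ⊔preds=⊤  new=⊤  old=⊥  +wl: 2
  step 6. node 1  ⊔preds=⊤  new=⊤  old=0  +wl: 4
  step 7. node 2  ⊔preds=⊤  new=⊤  stable
  step 8. node 4  ⊔preds=⊤  new=⊤  stable

Least fixpoint reached:
  node 0: ⊤
  node 1: ⊤
  node 2: ⊤
  node 3: −
  node 4: ⊤

⊤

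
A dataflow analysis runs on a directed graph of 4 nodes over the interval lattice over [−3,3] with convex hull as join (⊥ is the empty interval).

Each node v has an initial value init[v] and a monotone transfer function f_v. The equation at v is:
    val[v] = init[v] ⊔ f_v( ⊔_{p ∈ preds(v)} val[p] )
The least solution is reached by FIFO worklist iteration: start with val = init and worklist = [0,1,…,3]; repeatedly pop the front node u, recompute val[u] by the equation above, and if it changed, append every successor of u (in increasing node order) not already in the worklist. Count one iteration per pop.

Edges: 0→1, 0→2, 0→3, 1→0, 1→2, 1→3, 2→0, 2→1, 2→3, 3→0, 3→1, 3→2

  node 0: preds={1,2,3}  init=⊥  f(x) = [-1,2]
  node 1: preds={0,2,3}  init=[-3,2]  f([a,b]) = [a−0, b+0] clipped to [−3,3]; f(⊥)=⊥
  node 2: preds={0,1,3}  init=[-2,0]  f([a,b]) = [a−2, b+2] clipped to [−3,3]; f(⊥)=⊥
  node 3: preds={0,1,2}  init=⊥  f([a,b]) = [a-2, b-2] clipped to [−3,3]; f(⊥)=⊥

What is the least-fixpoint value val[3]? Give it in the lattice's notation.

[-3,1]

Iteration log — 9 steps:
  step 1. node 0  ⊔preds=[-3,2]  new=[-1,2]  old=⊥  +wl: 
  step 2. node 1  ⊔preds=[-2,2]  new=[-3,2]  stable
  step 3. node 2  ⊔preds=[-3,2]  new=[-3,3]  old=[-2,0]  +wl: 0,1
  step 4. node 3  ⊔preds=[-3,3]  new=[-3,1]  old=⊥  +wl: 2
  step 5. node 0  ⊔preds=[-3,3]  new=[-1,2]  stable
  step 6. node 1  ⊔preds=[-3,3]  new=[-3,3]  old=[-3,2]  +wl: 0,3
  step 7. node 2  ⊔preds=[-3,3]  new=[-3,3]  stable
  step 8. node 0  ⊔preds=[-3,3]  new=[-1,2]  stable
  step 9. node 3  ⊔preds=[-3,3]  new=[-3,1]  stable

Least fixpoint reached:
  node 0: [-1,2]
  node 1: [-3,3]
  node 2: [-3,3]
  node 3: [-3,1]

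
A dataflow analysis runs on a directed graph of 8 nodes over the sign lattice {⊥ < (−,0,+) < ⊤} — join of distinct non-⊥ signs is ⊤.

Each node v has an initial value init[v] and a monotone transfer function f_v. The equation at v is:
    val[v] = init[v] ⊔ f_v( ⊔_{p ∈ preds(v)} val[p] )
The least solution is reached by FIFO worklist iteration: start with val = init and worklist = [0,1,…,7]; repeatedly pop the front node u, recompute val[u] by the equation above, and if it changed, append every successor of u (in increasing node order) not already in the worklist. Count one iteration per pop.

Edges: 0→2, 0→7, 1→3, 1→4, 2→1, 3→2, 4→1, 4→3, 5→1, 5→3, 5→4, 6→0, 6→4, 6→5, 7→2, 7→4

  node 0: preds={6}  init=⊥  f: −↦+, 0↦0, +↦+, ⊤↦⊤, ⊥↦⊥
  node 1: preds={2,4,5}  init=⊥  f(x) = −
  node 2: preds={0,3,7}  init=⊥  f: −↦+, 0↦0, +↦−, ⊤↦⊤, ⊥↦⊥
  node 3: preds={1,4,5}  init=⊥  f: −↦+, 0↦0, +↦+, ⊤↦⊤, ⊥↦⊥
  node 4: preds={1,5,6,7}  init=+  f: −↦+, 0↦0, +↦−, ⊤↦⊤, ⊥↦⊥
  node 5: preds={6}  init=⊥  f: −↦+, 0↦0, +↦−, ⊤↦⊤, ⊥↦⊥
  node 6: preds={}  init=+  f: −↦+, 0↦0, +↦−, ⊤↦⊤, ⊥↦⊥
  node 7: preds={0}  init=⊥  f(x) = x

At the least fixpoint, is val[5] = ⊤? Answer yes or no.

Trace (13 dequeues):
  [1] u=0 | in + | out + | prev ⊥ | push {}
  [2] u=1 | in + | out − | prev ⊥ | push {}
  [3] u=2 | in + | out − | prev ⊥ | push {1}
  [4] u=3 | in ⊤ | out ⊤ | prev ⊥ | push {2}
  [5] u=4 | in ⊤ | out ⊤ | prev + | push {3}
  [6] u=5 | in + | out − | prev ⊥ | push {4}
  [7] u=6 | in ⊥ | out + | ==
  [8] u=7 | in + | out + | prev ⊥ | push {}
  [9] u=1 | in ⊤ | out − | ==
  [10] u=2 | in ⊤ | out ⊤ | prev − | push {1}
  [11] u=3 | in ⊤ | out ⊤ | ==
  [12] u=4 | in ⊤ | out ⊤ | ==
  [13] u=1 | in ⊤ | out − | ==

Converged values:
  [0] +
  [1] −
  [2] ⊤
  [3] ⊤
  [4] ⊤
  [5] −
  [6] +
  [7] +

no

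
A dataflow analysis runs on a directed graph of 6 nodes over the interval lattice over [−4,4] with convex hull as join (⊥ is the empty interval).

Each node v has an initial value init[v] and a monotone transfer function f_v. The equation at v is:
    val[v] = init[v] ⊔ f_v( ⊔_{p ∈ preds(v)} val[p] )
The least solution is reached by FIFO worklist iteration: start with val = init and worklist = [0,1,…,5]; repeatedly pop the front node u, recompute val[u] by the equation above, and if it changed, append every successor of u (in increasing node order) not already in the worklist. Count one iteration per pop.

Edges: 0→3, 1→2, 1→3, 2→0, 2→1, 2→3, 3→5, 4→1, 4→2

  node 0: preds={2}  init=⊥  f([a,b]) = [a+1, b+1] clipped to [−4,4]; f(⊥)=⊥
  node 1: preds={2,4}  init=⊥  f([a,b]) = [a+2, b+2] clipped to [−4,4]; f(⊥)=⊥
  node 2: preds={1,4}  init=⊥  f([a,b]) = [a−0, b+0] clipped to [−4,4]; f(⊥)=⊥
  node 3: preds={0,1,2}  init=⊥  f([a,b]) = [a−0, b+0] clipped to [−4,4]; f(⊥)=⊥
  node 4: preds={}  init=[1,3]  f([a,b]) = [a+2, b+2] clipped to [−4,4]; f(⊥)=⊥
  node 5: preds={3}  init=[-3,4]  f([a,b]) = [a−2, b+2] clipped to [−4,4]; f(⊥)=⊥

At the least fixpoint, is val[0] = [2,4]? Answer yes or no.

yes

Iteration log — 9 steps:
  step 1. node 0  ⊔preds=⊥  new=⊥  stable
  step 2. node 1  ⊔preds=[1,3]  new=[3,4]  old=⊥  +wl: 
  step 3. node 2  ⊔preds=[1,4]  new=[1,4]  old=⊥  +wl: 0,1
  step 4. node 3  ⊔preds=[1,4]  new=[1,4]  old=⊥  +wl: 
  step 5. node 4  ⊔preds=⊥  new=[1,3]  stable
  step 6. node 5  ⊔preds=[1,4]  new=[-3,4]  stable
  step 7. node 0  ⊔preds=[1,4]  new=[2,4]  old=⊥  +wl: 3
  step 8. node 1  ⊔preds=[1,4]  new=[3,4]  stable
  step 9. node 3  ⊔preds=[1,4]  new=[1,4]  stable

Least fixpoint reached:
  node 0: [2,4]
  node 1: [3,4]
  node 2: [1,4]
  node 3: [1,4]
  node 4: [1,3]
  node 5: [-3,4]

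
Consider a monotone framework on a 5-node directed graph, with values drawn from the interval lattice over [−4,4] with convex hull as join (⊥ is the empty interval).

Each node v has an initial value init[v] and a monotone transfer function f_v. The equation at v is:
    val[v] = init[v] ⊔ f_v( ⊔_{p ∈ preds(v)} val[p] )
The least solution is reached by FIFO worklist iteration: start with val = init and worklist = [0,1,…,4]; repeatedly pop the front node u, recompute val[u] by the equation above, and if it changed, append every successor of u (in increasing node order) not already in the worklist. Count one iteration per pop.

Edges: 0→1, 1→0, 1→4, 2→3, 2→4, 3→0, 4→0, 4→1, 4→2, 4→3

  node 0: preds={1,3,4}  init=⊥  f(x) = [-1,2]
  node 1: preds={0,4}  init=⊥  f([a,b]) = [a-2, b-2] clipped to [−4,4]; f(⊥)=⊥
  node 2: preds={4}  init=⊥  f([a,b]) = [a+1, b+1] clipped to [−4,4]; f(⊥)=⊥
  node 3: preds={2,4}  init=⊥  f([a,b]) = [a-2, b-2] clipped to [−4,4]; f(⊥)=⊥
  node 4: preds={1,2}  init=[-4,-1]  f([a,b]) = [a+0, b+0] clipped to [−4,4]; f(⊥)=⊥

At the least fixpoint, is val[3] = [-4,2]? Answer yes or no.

yes

Worklist (32 pops):
  #1 pop 0: in=[-4,-1] → [-1,2] (was ⊥); enqueue []
  #2 pop 1: in=[-4,2] → [-4,0] (was ⊥); enqueue [0]
  #3 pop 2: in=[-4,-1] → [-3,0] (was ⊥); enqueue []
  #4 pop 3: in=[-4,0] → [-4,-2] (was ⊥); enqueue []
  #5 pop 4: in=[-4,0] → [-4,0] (was [-4,-1]); enqueue [1,2,3]
  #6 pop 0: in=[-4,0] → [-1,2] (no change)
  #7 pop 1: in=[-4,2] → [-4,0] (no change)
  #8 pop 2: in=[-4,0] → [-3,1] (was [-3,0]); enqueue [4]
  #9 pop 3: in=[-4,1] → [-4,-1] (was [-4,-2]); enqueue [0]
  #10 pop 4: in=[-4,1] → [-4,1] (was [-4,0]); enqueue [1,2,3]
  #11 pop 0: in=[-4,1] → [-1,2] (no change)
  #12 pop 1: in=[-4,2] → [-4,0] (no change)
  #13 pop 2: in=[-4,1] → [-3,2] (was [-3,1]); enqueue [4]
  #14 pop 3: in=[-4,2] → [-4,0] (was [-4,-1]); enqueue [0]
  #15 pop 4: in=[-4,2] → [-4,2] (was [-4,1]); enqueue [1,2,3]
  #16 pop 0: in=[-4,2] → [-1,2] (no change)
  #17 pop 1: in=[-4,2] → [-4,0] (no change)
  #18 pop 2: in=[-4,2] → [-3,3] (was [-3,2]); enqueue [4]
  #19 pop 3: in=[-4,3] → [-4,1] (was [-4,0]); enqueue [0]
  #20 pop 4: in=[-4,3] → [-4,3] (was [-4,2]); enqueue [1,2,3]
  #21 pop 0: in=[-4,3] → [-1,2] (no change)
  #22 pop 1: in=[-4,3] → [-4,1] (was [-4,0]); enqueue [0,4]
  #23 pop 2: in=[-4,3] → [-3,4] (was [-3,3]); enqueue []
  #24 pop 3: in=[-4,4] → [-4,2] (was [-4,1]); enqueue []
  #25 pop 0: in=[-4,3] → [-1,2] (no change)
  #26 pop 4: in=[-4,4] → [-4,4] (was [-4,3]); enqueue [0,1,2,3]
  #27 pop 0: in=[-4,4] → [-1,2] (no change)
  #28 pop 1: in=[-4,4] → [-4,2] (was [-4,1]); enqueue [0,4]
  #29 pop 2: in=[-4,4] → [-3,4] (no change)
  #30 pop 3: in=[-4,4] → [-4,2] (no change)
  #31 pop 0: in=[-4,4] → [-1,2] (no change)
  #32 pop 4: in=[-4,4] → [-4,4] (no change)

Fixpoint:
  val[0] = [-1,2]
  val[1] = [-4,2]
  val[2] = [-3,4]
  val[3] = [-4,2]
  val[4] = [-4,4]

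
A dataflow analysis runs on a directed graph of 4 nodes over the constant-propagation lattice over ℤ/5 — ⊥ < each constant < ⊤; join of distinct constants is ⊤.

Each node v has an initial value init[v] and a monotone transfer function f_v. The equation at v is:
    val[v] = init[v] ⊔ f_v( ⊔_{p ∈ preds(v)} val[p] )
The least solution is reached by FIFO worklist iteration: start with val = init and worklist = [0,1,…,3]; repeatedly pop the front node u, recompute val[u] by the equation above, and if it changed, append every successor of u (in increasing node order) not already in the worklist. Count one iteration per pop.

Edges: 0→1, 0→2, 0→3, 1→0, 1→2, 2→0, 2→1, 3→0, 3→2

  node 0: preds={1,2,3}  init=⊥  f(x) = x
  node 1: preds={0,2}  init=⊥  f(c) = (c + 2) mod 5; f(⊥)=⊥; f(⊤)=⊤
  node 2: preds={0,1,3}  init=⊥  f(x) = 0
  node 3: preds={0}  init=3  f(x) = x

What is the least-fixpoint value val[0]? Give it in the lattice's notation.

Iteration log — 10 steps:
  step 1. node 0  ⊔preds=3  new=3  old=⊥  +wl: 
  step 2. node 1  ⊔preds=3  new=0  old=⊥  +wl: 0
  step 3. node 2  ⊔preds=⊤  new=0  old=⊥  +wl: 1
  step 4. node 3  ⊔preds=3  new=3  stable
  step 5. node 0  ⊔preds=⊤  new=⊤  old=3  +wl: 2,3
  step 6. node 1  ⊔preds=⊤  new=⊤  old=0  +wl: 0
  step 7. node 2  ⊔preds=⊤  new=0  stable
  step 8. node 3  ⊔preds=⊤  new=⊤  old=3  +wl: 2
  step 9. node 0  ⊔preds=⊤  new=⊤  stable
  step 10. node 2  ⊔preds=⊤  new=0  stable

Least fixpoint reached:
  node 0: ⊤
  node 1: ⊤
  node 2: 0
  node 3: ⊤

⊤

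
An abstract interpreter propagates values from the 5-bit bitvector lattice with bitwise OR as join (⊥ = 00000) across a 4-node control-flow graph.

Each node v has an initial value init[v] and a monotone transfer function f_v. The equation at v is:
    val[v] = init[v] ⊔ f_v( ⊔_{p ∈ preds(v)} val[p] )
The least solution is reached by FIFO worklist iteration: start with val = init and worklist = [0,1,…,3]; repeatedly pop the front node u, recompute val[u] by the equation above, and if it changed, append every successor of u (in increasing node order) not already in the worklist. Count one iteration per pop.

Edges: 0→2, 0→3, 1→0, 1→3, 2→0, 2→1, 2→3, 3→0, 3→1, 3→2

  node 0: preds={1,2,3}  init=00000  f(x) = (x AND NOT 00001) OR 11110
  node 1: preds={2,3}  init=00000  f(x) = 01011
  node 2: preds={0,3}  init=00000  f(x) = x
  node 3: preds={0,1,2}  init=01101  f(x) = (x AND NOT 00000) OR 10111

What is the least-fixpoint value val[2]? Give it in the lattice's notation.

11111

Worklist (7 pops):
  #1 pop 0: in=01101 → 11110 (was 00000); enqueue []
  #2 pop 1: in=01101 → 01011 (was 00000); enqueue [0]
  #3 pop 2: in=11111 → 11111 (was 00000); enqueue [1]
  #4 pop 3: in=11111 → 11111 (was 01101); enqueue [2]
  #5 pop 0: in=11111 → 11110 (no change)
  #6 pop 1: in=11111 → 01011 (no change)
  #7 pop 2: in=11111 → 11111 (no change)

Fixpoint:
  val[0] = 11110
  val[1] = 01011
  val[2] = 11111
  val[3] = 11111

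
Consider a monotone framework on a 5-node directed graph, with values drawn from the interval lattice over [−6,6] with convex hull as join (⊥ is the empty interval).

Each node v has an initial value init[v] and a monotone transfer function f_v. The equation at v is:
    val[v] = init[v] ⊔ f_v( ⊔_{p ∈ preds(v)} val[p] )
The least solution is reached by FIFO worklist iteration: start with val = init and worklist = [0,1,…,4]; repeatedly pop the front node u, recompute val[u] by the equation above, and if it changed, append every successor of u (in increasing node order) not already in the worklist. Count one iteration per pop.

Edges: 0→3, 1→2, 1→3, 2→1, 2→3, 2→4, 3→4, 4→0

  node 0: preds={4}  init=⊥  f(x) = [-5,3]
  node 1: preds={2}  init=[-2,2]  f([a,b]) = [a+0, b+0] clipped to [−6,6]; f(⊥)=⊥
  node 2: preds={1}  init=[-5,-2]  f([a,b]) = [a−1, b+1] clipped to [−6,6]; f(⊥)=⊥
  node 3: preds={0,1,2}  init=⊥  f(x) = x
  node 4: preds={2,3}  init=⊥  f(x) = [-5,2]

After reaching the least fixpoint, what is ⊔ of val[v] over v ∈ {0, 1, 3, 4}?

[-6,6]

Worklist (21 pops):
  #1 pop 0: in=⊥ → [-5,3] (was ⊥); enqueue []
  #2 pop 1: in=[-5,-2] → [-5,2] (was [-2,2]); enqueue []
  #3 pop 2: in=[-5,2] → [-6,3] (was [-5,-2]); enqueue [1]
  #4 pop 3: in=[-6,3] → [-6,3] (was ⊥); enqueue []
  #5 pop 4: in=[-6,3] → [-5,2] (was ⊥); enqueue [0]
  #6 pop 1: in=[-6,3] → [-6,3] (was [-5,2]); enqueue [2,3]
  #7 pop 0: in=[-5,2] → [-5,3] (no change)
  #8 pop 2: in=[-6,3] → [-6,4] (was [-6,3]); enqueue [1,4]
  #9 pop 3: in=[-6,4] → [-6,4] (was [-6,3]); enqueue []
  #10 pop 1: in=[-6,4] → [-6,4] (was [-6,3]); enqueue [2,3]
  #11 pop 4: in=[-6,4] → [-5,2] (no change)
  #12 pop 2: in=[-6,4] → [-6,5] (was [-6,4]); enqueue [1,4]
  #13 pop 3: in=[-6,5] → [-6,5] (was [-6,4]); enqueue []
  #14 pop 1: in=[-6,5] → [-6,5] (was [-6,4]); enqueue [2,3]
  #15 pop 4: in=[-6,5] → [-5,2] (no change)
  #16 pop 2: in=[-6,5] → [-6,6] (was [-6,5]); enqueue [1,4]
  #17 pop 3: in=[-6,6] → [-6,6] (was [-6,5]); enqueue []
  #18 pop 1: in=[-6,6] → [-6,6] (was [-6,5]); enqueue [2,3]
  #19 pop 4: in=[-6,6] → [-5,2] (no change)
  #20 pop 2: in=[-6,6] → [-6,6] (no change)
  #21 pop 3: in=[-6,6] → [-6,6] (no change)

Fixpoint:
  val[0] = [-5,3]
  val[1] = [-6,6]
  val[2] = [-6,6]
  val[3] = [-6,6]
  val[4] = [-5,2]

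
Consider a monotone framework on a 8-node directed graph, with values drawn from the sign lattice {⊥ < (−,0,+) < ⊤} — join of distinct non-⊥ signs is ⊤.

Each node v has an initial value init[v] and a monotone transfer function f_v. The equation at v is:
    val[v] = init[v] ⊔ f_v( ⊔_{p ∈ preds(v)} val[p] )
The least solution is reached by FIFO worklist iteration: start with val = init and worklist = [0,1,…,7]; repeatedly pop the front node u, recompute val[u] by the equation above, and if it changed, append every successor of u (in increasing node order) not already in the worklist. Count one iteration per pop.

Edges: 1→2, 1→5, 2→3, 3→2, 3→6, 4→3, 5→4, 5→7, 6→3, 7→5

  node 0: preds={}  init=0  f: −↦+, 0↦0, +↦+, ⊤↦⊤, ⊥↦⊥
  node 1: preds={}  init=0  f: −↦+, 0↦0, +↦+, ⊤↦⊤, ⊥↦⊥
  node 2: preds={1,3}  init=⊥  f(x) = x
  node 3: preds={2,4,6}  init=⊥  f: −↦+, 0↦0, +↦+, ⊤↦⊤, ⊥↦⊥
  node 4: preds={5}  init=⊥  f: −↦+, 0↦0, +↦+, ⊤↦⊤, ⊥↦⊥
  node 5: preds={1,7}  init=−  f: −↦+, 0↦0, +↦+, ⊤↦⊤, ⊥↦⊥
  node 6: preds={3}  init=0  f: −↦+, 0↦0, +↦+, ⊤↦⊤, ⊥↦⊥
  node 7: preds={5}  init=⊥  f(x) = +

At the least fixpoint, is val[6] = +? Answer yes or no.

Trace (15 dequeues):
  [1] u=0 | in ⊥ | out 0 | ==
  [2] u=1 | in ⊥ | out 0 | ==
  [3] u=2 | in 0 | out 0 | prev ⊥ | push {}
  [4] u=3 | in 0 | out 0 | prev ⊥ | push {2}
  [5] u=4 | in − | out + | prev ⊥ | push {3}
  [6] u=5 | in 0 | out ⊤ | prev − | push {4}
  [7] u=6 | in 0 | out 0 | ==
  [8] u=7 | in ⊤ | out + | prev ⊥ | push {5}
  [9] u=2 | in 0 | out 0 | ==
  [10] u=3 | in ⊤ | out ⊤ | prev 0 | push {2,6}
  [11] u=4 | in ⊤ | out ⊤ | prev + | push {3}
  [12] u=5 | in ⊤ | out ⊤ | ==
  [13] u=2 | in ⊤ | out ⊤ | prev 0 | push {}
  [14] u=6 | in ⊤ | out ⊤ | prev 0 | push {}
  [15] u=3 | in ⊤ | out ⊤ | ==

Converged values:
  [0] 0
  [1] 0
  [2] ⊤
  [3] ⊤
  [4] ⊤
  [5] ⊤
  [6] ⊤
  [7] +

no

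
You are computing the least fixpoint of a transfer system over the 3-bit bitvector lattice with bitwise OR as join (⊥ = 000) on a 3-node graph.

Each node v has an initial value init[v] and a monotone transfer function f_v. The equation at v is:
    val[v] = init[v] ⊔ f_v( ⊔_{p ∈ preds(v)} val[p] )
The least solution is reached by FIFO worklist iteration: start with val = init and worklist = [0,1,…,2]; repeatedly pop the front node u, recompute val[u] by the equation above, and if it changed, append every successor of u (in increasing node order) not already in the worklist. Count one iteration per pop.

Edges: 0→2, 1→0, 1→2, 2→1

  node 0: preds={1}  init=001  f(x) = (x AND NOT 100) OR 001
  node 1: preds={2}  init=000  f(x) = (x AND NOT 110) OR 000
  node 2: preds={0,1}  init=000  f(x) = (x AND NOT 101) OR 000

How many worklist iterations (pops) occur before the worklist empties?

3

Trace (3 dequeues):
  [1] u=0 | in 000 | out 001 | ==
  [2] u=1 | in 000 | out 000 | ==
  [3] u=2 | in 001 | out 000 | ==

Converged values:
  [0] 001
  [1] 000
  [2] 000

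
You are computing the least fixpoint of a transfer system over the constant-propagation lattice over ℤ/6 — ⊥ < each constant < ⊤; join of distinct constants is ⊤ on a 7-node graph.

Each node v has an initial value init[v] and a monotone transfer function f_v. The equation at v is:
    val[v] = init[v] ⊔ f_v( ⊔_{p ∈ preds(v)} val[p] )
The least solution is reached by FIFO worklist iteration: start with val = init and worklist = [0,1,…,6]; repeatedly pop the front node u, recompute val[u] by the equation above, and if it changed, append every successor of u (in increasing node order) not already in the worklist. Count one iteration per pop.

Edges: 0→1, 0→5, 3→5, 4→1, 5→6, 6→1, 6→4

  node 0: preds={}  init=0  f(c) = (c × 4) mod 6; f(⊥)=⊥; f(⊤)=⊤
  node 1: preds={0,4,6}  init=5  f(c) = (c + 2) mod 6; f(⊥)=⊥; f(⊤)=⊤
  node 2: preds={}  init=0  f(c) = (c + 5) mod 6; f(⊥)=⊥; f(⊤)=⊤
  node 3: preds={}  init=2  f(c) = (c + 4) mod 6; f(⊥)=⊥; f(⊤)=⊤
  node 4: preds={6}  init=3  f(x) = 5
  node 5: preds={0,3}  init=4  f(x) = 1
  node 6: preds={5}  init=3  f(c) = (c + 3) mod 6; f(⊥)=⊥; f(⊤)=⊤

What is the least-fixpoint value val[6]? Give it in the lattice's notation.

⊤

Worklist (9 pops):
  #1 pop 0: in=⊥ → 0 (no change)
  #2 pop 1: in=⊤ → ⊤ (was 5); enqueue []
  #3 pop 2: in=⊥ → 0 (no change)
  #4 pop 3: in=⊥ → 2 (no change)
  #5 pop 4: in=3 → ⊤ (was 3); enqueue [1]
  #6 pop 5: in=⊤ → ⊤ (was 4); enqueue []
  #7 pop 6: in=⊤ → ⊤ (was 3); enqueue [4]
  #8 pop 1: in=⊤ → ⊤ (no change)
  #9 pop 4: in=⊤ → ⊤ (no change)

Fixpoint:
  val[0] = 0
  val[1] = ⊤
  val[2] = 0
  val[3] = 2
  val[4] = ⊤
  val[5] = ⊤
  val[6] = ⊤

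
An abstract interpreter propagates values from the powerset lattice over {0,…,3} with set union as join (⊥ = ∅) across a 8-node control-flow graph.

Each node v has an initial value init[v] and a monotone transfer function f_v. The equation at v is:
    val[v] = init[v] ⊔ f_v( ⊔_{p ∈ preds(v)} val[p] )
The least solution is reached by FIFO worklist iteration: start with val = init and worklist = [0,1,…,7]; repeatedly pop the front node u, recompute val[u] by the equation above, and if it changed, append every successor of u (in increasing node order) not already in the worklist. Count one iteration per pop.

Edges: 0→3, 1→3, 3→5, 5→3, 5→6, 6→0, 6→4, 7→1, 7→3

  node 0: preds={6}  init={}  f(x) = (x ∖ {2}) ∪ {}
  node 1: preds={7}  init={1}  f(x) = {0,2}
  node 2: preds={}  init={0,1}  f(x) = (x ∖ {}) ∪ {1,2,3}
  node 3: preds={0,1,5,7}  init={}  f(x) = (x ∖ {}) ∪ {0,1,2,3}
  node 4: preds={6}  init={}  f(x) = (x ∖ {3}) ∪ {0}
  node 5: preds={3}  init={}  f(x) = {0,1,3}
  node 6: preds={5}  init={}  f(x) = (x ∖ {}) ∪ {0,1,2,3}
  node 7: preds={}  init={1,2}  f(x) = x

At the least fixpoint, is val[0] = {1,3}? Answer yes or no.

no

Iteration log — 12 steps:
  step 1. node 0  ⊔preds={}  new={}  stable
  step 2. node 1  ⊔preds={1,2}  new={0,1,2}  old={1}  +wl: 
  step 3. node 2  ⊔preds={}  new={0,1,2,3}  old={0,1}  +wl: 
  step 4. node 3  ⊔preds={0,1,2}  new={0,1,2,3}  old={}  +wl: 
  step 5. node 4  ⊔preds={}  new={0}  old={}  +wl: 
  step 6. node 5  ⊔preds={0,1,2,3}  new={0,1,3}  old={}  +wl: 3
  step 7. node 6  ⊔preds={0,1,3}  new={0,1,2,3}  old={}  +wl: 0,4
  step 8. node 7  ⊔preds={}  new={1,2}  stable
  step 9. node 3  ⊔preds={0,1,2,3}  new={0,1,2,3}  stable
  step 10. node 0  ⊔preds={0,1,2,3}  new={0,1,3}  old={}  +wl: 3
  step 11. node 4  ⊔preds={0,1,2,3}  new={0,1,2}  old={0}  +wl: 
  step 12. node 3  ⊔preds={0,1,2,3}  new={0,1,2,3}  stable

Least fixpoint reached:
  node 0: {0,1,3}
  node 1: {0,1,2}
  node 2: {0,1,2,3}
  node 3: {0,1,2,3}
  node 4: {0,1,2}
  node 5: {0,1,3}
  node 6: {0,1,2,3}
  node 7: {1,2}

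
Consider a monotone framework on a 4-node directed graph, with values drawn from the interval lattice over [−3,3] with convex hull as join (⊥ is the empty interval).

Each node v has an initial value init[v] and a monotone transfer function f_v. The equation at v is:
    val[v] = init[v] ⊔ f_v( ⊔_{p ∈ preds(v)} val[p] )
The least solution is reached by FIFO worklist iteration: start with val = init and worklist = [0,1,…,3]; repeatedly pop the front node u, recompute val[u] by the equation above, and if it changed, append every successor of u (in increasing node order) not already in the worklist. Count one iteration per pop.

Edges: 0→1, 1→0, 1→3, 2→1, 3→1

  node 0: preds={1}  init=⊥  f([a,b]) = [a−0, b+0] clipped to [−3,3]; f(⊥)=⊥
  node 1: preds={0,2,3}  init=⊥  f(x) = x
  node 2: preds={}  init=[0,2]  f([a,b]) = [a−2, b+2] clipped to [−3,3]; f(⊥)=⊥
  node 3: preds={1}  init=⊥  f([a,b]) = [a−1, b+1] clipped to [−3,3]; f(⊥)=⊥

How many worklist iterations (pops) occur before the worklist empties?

Iteration log — 15 steps:
  step 1. node 0  ⊔preds=⊥  new=⊥  stable
  step 2. node 1  ⊔preds=[0,2]  new=[0,2]  old=⊥  +wl: 0
  step 3. node 2  ⊔preds=⊥  new=[0,2]  stable
  step 4. node 3  ⊔preds=[0,2]  new=[-1,3]  old=⊥  +wl: 1
  step 5. node 0  ⊔preds=[0,2]  new=[0,2]  old=⊥  +wl: 
  step 6. node 1  ⊔preds=[-1,3]  new=[-1,3]  old=[0,2]  +wl: 0,3
  step 7. node 0  ⊔preds=[-1,3]  new=[-1,3]  old=[0,2]  +wl: 1
  step 8. node 3  ⊔preds=[-1,3]  new=[-2,3]  old=[-1,3]  +wl: 
  step 9. node 1  ⊔preds=[-2,3]  new=[-2,3]  old=[-1,3]  +wl: 0,3
  step 10. node 0  ⊔preds=[-2,3]  new=[-2,3]  old=[-1,3]  +wl: 1
  step 11. node 3  ⊔preds=[-2,3]  new=[-3,3]  old=[-2,3]  +wl: 
  step 12. node 1  ⊔preds=[-3,3]  new=[-3,3]  old=[-2,3]  +wl: 0,3
  step 13. node 0  ⊔preds=[-3,3]  new=[-3,3]  old=[-2,3]  +wl: 1
  step 14. node 3  ⊔preds=[-3,3]  new=[-3,3]  stable
  step 15. node 1  ⊔preds=[-3,3]  new=[-3,3]  stable

Least fixpoint reached:
  node 0: [-3,3]
  node 1: [-3,3]
  node 2: [0,2]
  node 3: [-3,3]

15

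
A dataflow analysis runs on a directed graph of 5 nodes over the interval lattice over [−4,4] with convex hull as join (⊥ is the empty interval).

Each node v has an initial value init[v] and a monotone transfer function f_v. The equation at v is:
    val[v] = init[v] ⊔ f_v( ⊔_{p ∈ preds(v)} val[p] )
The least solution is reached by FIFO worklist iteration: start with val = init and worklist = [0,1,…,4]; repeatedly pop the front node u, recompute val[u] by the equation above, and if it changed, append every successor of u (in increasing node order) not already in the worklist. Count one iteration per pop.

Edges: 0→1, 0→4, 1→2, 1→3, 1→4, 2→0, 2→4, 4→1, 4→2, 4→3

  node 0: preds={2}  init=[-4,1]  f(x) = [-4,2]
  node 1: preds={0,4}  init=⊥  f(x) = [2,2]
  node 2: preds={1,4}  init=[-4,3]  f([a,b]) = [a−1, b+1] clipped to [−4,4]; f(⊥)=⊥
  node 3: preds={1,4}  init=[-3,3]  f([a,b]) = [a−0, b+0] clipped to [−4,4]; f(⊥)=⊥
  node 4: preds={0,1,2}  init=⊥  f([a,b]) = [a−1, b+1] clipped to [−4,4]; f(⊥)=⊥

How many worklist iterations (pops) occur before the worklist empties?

Iteration log — 10 steps:
  step 1. node 0  ⊔preds=[-4,3]  new=[-4,2]  old=[-4,1]  +wl: 
  step 2. node 1  ⊔preds=[-4,2]  new=[2,2]  old=⊥  +wl: 
  step 3. node 2  ⊔preds=[2,2]  new=[-4,3]  stable
  step 4. node 3  ⊔preds=[2,2]  new=[-3,3]  stable
  step 5. node 4  ⊔preds=[-4,3]  new=[-4,4]  old=⊥  +wl: 1,2,3
  step 6. node 1  ⊔preds=[-4,4]  new=[2,2]  stable
  step 7. node 2  ⊔preds=[-4,4]  new=[-4,4]  old=[-4,3]  +wl: 0,4
  step 8. node 3  ⊔preds=[-4,4]  new=[-4,4]  old=[-3,3]  +wl: 
  step 9. node 0  ⊔preds=[-4,4]  new=[-4,2]  stable
  step 10. node 4  ⊔preds=[-4,4]  new=[-4,4]  stable

Least fixpoint reached:
  node 0: [-4,2]
  node 1: [2,2]
  node 2: [-4,4]
  node 3: [-4,4]
  node 4: [-4,4]

10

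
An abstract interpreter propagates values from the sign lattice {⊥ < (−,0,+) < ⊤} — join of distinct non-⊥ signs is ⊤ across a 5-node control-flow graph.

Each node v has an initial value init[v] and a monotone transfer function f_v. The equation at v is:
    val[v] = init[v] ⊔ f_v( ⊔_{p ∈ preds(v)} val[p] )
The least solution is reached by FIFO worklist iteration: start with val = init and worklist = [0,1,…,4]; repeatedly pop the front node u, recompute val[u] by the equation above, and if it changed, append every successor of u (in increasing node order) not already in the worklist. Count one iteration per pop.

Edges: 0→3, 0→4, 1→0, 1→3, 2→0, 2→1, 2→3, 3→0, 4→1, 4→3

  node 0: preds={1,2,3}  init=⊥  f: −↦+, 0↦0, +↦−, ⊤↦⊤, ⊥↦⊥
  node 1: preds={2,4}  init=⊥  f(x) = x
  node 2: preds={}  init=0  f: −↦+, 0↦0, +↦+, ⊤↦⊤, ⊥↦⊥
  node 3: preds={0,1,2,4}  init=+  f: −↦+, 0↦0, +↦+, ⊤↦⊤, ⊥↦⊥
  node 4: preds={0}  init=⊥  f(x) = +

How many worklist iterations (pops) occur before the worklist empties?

9

Iteration log — 9 steps:
  step 1. node 0  ⊔preds=⊤  new=⊤  old=⊥  +wl: 
  step 2. node 1  ⊔preds=0  new=0  old=⊥  +wl: 0
  step 3. node 2  ⊔preds=⊥  new=0  stable
  step 4. node 3  ⊔preds=⊤  new=⊤  old=+  +wl: 
  step 5. node 4  ⊔preds=⊤  new=+  old=⊥  +wl: 1,3
  step 6. node 0  ⊔preds=⊤  new=⊤  stable
  step 7. node 1  ⊔preds=⊤  new=⊤  old=0  +wl: 0
  step 8. node 3  ⊔preds=⊤  new=⊤  stable
  step 9. node 0  ⊔preds=⊤  new=⊤  stable

Least fixpoint reached:
  node 0: ⊤
  node 1: ⊤
  node 2: 0
  node 3: ⊤
  node 4: +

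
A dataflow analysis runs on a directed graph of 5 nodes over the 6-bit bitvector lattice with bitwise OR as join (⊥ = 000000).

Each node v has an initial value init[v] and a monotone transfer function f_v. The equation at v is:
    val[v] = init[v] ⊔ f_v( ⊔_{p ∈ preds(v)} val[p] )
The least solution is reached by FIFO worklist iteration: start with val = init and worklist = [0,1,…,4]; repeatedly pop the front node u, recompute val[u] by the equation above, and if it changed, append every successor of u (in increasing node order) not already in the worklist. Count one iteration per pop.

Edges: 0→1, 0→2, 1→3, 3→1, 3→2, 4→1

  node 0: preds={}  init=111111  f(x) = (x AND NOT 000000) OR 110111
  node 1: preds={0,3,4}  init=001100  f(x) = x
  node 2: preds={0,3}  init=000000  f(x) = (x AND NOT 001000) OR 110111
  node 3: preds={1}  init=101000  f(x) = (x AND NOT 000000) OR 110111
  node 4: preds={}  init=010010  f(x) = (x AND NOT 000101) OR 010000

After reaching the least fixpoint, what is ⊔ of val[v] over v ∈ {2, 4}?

110111

Trace (7 dequeues):
  [1] u=0 | in 000000 | out 111111 | ==
  [2] u=1 | in 111111 | out 111111 | prev 001100 | push {}
  [3] u=2 | in 111111 | out 110111 | prev 000000 | push {}
  [4] u=3 | in 111111 | out 111111 | prev 101000 | push {1,2}
  [5] u=4 | in 000000 | out 010010 | ==
  [6] u=1 | in 111111 | out 111111 | ==
  [7] u=2 | in 111111 | out 110111 | ==

Converged values:
  [0] 111111
  [1] 111111
  [2] 110111
  [3] 111111
  [4] 010010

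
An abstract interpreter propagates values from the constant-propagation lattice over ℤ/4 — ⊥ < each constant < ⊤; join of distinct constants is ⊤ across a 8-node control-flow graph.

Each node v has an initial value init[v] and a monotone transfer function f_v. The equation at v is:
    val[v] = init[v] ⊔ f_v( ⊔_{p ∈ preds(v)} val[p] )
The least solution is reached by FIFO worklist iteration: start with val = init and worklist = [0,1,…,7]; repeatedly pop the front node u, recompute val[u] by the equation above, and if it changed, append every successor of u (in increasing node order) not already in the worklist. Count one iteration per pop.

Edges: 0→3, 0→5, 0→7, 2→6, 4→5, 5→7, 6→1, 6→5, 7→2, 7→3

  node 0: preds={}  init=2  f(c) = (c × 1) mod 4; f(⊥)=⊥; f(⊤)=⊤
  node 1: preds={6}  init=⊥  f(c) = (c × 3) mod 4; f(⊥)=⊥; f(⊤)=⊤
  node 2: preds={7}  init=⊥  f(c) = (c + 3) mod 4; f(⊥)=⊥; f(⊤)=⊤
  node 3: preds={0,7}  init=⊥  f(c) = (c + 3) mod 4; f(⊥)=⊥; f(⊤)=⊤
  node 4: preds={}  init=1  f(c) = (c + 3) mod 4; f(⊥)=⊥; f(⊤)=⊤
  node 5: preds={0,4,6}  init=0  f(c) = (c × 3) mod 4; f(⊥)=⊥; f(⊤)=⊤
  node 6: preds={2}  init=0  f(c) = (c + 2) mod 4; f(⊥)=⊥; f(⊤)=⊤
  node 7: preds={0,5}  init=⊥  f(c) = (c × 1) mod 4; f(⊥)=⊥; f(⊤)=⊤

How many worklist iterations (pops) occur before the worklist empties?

13

Worklist (13 pops):
  #1 pop 0: in=⊥ → 2 (no change)
  #2 pop 1: in=0 → 0 (was ⊥); enqueue []
  #3 pop 2: in=⊥ → ⊥ (no change)
  #4 pop 3: in=2 → 1 (was ⊥); enqueue []
  #5 pop 4: in=⊥ → 1 (no change)
  #6 pop 5: in=⊤ → ⊤ (was 0); enqueue []
  #7 pop 6: in=⊥ → 0 (no change)
  #8 pop 7: in=⊤ → ⊤ (was ⊥); enqueue [2,3]
  #9 pop 2: in=⊤ → ⊤ (was ⊥); enqueue [6]
  #10 pop 3: in=⊤ → ⊤ (was 1); enqueue []
  #11 pop 6: in=⊤ → ⊤ (was 0); enqueue [1,5]
  #12 pop 1: in=⊤ → ⊤ (was 0); enqueue []
  #13 pop 5: in=⊤ → ⊤ (no change)

Fixpoint:
  val[0] = 2
  val[1] = ⊤
  val[2] = ⊤
  val[3] = ⊤
  val[4] = 1
  val[5] = ⊤
  val[6] = ⊤
  val[7] = ⊤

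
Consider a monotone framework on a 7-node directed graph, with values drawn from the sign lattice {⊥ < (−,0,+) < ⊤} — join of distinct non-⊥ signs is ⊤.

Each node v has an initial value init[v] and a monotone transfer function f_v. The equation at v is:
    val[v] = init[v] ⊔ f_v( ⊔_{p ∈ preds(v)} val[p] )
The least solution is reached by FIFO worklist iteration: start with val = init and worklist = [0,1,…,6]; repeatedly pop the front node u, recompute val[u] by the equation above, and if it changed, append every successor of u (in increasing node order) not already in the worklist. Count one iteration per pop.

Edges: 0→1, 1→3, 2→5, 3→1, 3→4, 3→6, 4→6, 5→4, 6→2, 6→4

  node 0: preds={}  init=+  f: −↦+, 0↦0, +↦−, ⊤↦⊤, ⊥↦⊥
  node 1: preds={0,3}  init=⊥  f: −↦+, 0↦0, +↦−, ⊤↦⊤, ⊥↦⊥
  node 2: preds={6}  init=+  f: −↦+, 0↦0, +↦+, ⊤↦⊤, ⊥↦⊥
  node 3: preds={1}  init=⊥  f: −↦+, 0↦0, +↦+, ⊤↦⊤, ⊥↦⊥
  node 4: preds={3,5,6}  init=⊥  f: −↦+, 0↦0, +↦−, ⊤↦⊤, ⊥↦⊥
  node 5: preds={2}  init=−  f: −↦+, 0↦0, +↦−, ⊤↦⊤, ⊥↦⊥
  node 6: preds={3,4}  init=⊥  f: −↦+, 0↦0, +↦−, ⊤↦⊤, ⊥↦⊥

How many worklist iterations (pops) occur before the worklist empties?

12

Worklist (12 pops):
  #1 pop 0: in=⊥ → + (no change)
  #2 pop 1: in=+ → − (was ⊥); enqueue []
  #3 pop 2: in=⊥ → + (no change)
  #4 pop 3: in=− → + (was ⊥); enqueue [1]
  #5 pop 4: in=⊤ → ⊤ (was ⊥); enqueue []
  #6 pop 5: in=+ → − (no change)
  #7 pop 6: in=⊤ → ⊤ (was ⊥); enqueue [2,4]
  #8 pop 1: in=+ → − (no change)
  #9 pop 2: in=⊤ → ⊤ (was +); enqueue [5]
  #10 pop 4: in=⊤ → ⊤ (no change)
  #11 pop 5: in=⊤ → ⊤ (was −); enqueue [4]
  #12 pop 4: in=⊤ → ⊤ (no change)

Fixpoint:
  val[0] = +
  val[1] = −
  val[2] = ⊤
  val[3] = +
  val[4] = ⊤
  val[5] = ⊤
  val[6] = ⊤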